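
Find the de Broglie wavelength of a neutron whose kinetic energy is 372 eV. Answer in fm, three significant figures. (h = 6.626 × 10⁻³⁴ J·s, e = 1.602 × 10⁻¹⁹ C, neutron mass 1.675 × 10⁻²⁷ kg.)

λ = 1480 fm

KE = 372 eV = 5.959 × 10⁻¹⁷ J.
p = √(2mKE) = √(2 × 1.675 × 10⁻²⁷ × 5.959 × 10⁻¹⁷) = 4.468 × 10⁻²² kg·m/s.
λ = h/p = 6.626 × 10⁻³⁴ / 4.468 × 10⁻²² = 1.48 × 10⁻¹² m = 1480 fm.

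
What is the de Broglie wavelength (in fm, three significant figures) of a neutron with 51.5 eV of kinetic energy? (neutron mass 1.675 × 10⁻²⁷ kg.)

KE = 51.5 eV = 8.250 × 10⁻¹⁸ J.
p = √(2mKE) = √(2 × 1.675 × 10⁻²⁷ × 8.250 × 10⁻¹⁸) = 1.662 × 10⁻²² kg·m/s.
λ = h/p = 6.626 × 10⁻³⁴ / 1.662 × 10⁻²² = 3.99 × 10⁻¹² m = 3990 fm.

λ = 3990 fm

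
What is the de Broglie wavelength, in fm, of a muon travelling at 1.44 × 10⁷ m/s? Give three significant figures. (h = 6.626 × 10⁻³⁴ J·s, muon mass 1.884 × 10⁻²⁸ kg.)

λ = 244 fm

p = mv = 1.884 × 10⁻²⁸ × 1.44 × 10⁷ = 2.713 × 10⁻²¹ kg·m/s.
λ = h/p = 6.626 × 10⁻³⁴ / 2.713 × 10⁻²¹ = 2.44 × 10⁻¹³ m = 244 fm.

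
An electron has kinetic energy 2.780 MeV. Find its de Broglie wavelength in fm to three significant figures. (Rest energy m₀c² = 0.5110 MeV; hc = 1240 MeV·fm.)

λ = 381 fm

Total energy E = KE + m₀c² = 2.780 + 0.5110 = 3.2910 MeV.
(pc)² = E² − (m₀c²)² = (3.2910)² − (0.5110)² = 10.57 MeV², so pc = 3.251 MeV.
λ = hc/(pc) = 1240 MeV·fm / 3.251 MeV = 381 fm.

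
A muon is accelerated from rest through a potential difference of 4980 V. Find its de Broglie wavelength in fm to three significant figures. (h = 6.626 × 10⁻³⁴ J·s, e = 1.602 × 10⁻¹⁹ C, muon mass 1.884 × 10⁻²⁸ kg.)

λ = 1210 fm

KE = eV = 1.602 × 10⁻¹⁹ × 4980 = 7.978 × 10⁻¹⁶ J.
p = √(2mKE) = √(2 × 1.884 × 10⁻²⁸ × 7.978 × 10⁻¹⁶) = 5.483 × 10⁻²² kg·m/s.
λ = h/p = 6.626 × 10⁻³⁴ / 5.483 × 10⁻²² = 1.21 × 10⁻¹² m = 1210 fm.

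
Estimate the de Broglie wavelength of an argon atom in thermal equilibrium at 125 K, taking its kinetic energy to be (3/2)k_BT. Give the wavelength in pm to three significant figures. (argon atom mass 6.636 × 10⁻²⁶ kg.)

KE = (3/2)k_BT = 1.5 × 1.381 × 10⁻²³ × 125 = 2.589 × 10⁻²¹ J.
p = √(2mKE) = √(2 × 6.636 × 10⁻²⁶ × 2.589 × 10⁻²¹) = 1.854 × 10⁻²³ kg·m/s.
λ = h/p = 3.57 × 10⁻¹¹ m = 35.7 pm.

λ = 35.7 pm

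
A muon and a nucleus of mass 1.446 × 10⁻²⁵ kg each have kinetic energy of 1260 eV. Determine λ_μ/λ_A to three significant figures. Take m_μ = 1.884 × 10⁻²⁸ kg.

λ_μ/λ_A = 27.7

At fixed KE, p = √(2mKE) so λ = h/p ∝ 1/√m.
λ_μ/λ_A = √(m_A/m_μ) = √(1.446 × 10⁻²⁵/1.884 × 10⁻²⁸) = √(767.5) = 27.7.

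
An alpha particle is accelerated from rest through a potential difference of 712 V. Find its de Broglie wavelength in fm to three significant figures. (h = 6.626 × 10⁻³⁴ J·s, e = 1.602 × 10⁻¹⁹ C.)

KE = 2eV = 2 × 1.602 × 10⁻¹⁹ × 712.0 = 2.281 × 10⁻¹⁶ J.
p = √(2mKE) = √(2 × 6.645 × 10⁻²⁷ × 2.281 × 10⁻¹⁶) = 1.741 × 10⁻²¹ kg·m/s.
λ = h/p = 6.626 × 10⁻³⁴ / 1.741 × 10⁻²¹ = 3.81 × 10⁻¹³ m = 381 fm.

λ = 381 fm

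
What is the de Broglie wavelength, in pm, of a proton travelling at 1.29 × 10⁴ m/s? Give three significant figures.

λ = 30.7 pm

p = mv = 1.673 × 10⁻²⁷ × 1.29 × 10⁴ = 2.158 × 10⁻²³ kg·m/s.
λ = h/p = 6.626 × 10⁻³⁴ / 2.158 × 10⁻²³ = 3.07 × 10⁻¹¹ m = 30.7 pm.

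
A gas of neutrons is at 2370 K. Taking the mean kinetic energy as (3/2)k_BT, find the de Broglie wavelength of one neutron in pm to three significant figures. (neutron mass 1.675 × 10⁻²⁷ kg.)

λ = 51.7 pm

KE = (3/2)k_BT = 1.5 × 1.381 × 10⁻²³ × 2370 = 4.909 × 10⁻²⁰ J.
p = √(2mKE) = √(2 × 1.675 × 10⁻²⁷ × 4.909 × 10⁻²⁰) = 1.282 × 10⁻²³ kg·m/s.
λ = h/p = 5.17 × 10⁻¹¹ m = 51.7 pm.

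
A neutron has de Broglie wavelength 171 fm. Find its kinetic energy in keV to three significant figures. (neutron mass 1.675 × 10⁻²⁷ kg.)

KE = 28.0 keV

p = h/λ = 6.626 × 10⁻³⁴ / 1.710 × 10⁻¹³ = 3.875 × 10⁻²¹ kg·m/s.
KE = p²/(2m) = (3.875 × 10⁻²¹)² / (2 × 1.675 × 10⁻²⁷) = 4.482 × 10⁻¹⁵ J = 28.0 keV.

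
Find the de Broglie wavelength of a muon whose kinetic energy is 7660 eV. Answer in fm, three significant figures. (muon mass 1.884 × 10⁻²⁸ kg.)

KE = 7660 eV = 1.227 × 10⁻¹⁵ J.
p = √(2mKE) = √(2 × 1.884 × 10⁻²⁸ × 1.227 × 10⁻¹⁵) = 6.800 × 10⁻²² kg·m/s.
λ = h/p = 6.626 × 10⁻³⁴ / 6.800 × 10⁻²² = 9.74 × 10⁻¹³ m = 974 fm.

λ = 974 fm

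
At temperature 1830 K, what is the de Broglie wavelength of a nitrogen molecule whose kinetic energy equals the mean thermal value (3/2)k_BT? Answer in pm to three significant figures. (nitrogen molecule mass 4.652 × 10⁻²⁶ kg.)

λ = 11.2 pm

KE = (3/2)k_BT = 1.5 × 1.381 × 10⁻²³ × 1830 = 3.791 × 10⁻²⁰ J.
p = √(2mKE) = √(2 × 4.652 × 10⁻²⁶ × 3.791 × 10⁻²⁰) = 5.939 × 10⁻²³ kg·m/s.
λ = h/p = 1.12 × 10⁻¹¹ m = 11.2 pm.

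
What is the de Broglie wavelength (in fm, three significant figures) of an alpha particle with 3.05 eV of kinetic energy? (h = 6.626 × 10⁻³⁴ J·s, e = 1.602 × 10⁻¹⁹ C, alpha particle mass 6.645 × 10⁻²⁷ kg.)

KE = 3.05 eV = 4.886 × 10⁻¹⁹ J.
p = √(2mKE) = √(2 × 6.645 × 10⁻²⁷ × 4.886 × 10⁻¹⁹) = 8.058 × 10⁻²³ kg·m/s.
λ = h/p = 6.626 × 10⁻³⁴ / 8.058 × 10⁻²³ = 8.22 × 10⁻¹² m = 8220 fm.

λ = 8220 fm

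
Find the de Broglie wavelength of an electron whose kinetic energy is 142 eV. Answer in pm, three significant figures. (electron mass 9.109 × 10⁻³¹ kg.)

KE = 142 eV = 2.275 × 10⁻¹⁷ J.
p = √(2mKE) = √(2 × 9.109 × 10⁻³¹ × 2.275 × 10⁻¹⁷) = 6.438 × 10⁻²⁴ kg·m/s.
λ = h/p = 6.626 × 10⁻³⁴ / 6.438 × 10⁻²⁴ = 1.03 × 10⁻¹⁰ m = 103 pm.

λ = 103 pm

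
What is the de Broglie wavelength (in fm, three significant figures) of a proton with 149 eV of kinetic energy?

KE = 149 eV = 2.387 × 10⁻¹⁷ J.
p = √(2mKE) = √(2 × 1.673 × 10⁻²⁷ × 2.387 × 10⁻¹⁷) = 2.826 × 10⁻²² kg·m/s.
λ = h/p = 6.626 × 10⁻³⁴ / 2.826 × 10⁻²² = 2.34 × 10⁻¹² m = 2340 fm.

λ = 2340 fm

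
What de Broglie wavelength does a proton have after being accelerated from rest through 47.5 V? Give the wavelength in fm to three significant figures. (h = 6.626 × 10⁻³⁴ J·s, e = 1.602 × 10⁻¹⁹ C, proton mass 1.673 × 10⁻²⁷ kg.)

KE = eV = 1.602 × 10⁻¹⁹ × 47.50 = 7.610 × 10⁻¹⁸ J.
p = √(2mKE) = √(2 × 1.673 × 10⁻²⁷ × 7.610 × 10⁻¹⁸) = 1.596 × 10⁻²² kg·m/s.
λ = h/p = 6.626 × 10⁻³⁴ / 1.596 × 10⁻²² = 4.15 × 10⁻¹² m = 4150 fm.

λ = 4150 fm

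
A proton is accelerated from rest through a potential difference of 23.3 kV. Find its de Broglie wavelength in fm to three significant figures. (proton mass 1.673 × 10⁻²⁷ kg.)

KE = eV = 1.602 × 10⁻¹⁹ × 2.330 × 10⁴ = 3.733 × 10⁻¹⁵ J.
p = √(2mKE) = √(2 × 1.673 × 10⁻²⁷ × 3.733 × 10⁻¹⁵) = 3.534 × 10⁻²¹ kg·m/s.
λ = h/p = 6.626 × 10⁻³⁴ / 3.534 × 10⁻²¹ = 1.87 × 10⁻¹³ m = 187 fm.

λ = 187 fm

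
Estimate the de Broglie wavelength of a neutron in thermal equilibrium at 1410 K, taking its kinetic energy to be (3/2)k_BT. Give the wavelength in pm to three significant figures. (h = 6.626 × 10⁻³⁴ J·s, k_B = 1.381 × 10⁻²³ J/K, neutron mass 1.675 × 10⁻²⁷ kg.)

λ = 67.0 pm

KE = (3/2)k_BT = 1.5 × 1.381 × 10⁻²³ × 1410 = 2.921 × 10⁻²⁰ J.
p = √(2mKE) = √(2 × 1.675 × 10⁻²⁷ × 2.921 × 10⁻²⁰) = 9.892 × 10⁻²⁴ kg·m/s.
λ = h/p = 6.70 × 10⁻¹¹ m = 67.0 pm.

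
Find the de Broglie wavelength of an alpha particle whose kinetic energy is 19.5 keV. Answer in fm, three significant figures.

KE = 19.5 keV = 3.124 × 10⁻¹⁵ J.
p = √(2mKE) = √(2 × 6.645 × 10⁻²⁷ × 3.124 × 10⁻¹⁵) = 6.443 × 10⁻²¹ kg·m/s.
λ = h/p = 6.626 × 10⁻³⁴ / 6.443 × 10⁻²¹ = 1.03 × 10⁻¹³ m = 103 fm.

λ = 103 fm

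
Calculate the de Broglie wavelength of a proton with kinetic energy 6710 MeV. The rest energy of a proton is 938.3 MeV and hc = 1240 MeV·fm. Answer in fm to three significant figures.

Total energy E = KE + m₀c² = 6710 + 938.3 = 7648.3 MeV.
(pc)² = E² − (m₀c²)² = (7648.3)² − (938.3)² = 5.762 × 10⁷ MeV², so pc = 7591 MeV.
λ = hc/(pc) = 1240 MeV·fm / 7591 MeV = 0.163 fm.

λ = 0.163 fm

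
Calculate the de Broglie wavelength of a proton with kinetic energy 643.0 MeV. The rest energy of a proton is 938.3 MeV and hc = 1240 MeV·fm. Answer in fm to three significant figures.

λ = 0.974 fm

Total energy E = KE + m₀c² = 643.0 + 938.3 = 1581.3 MeV.
(pc)² = E² − (m₀c²)² = (1581.3)² − (938.3)² = 1.620 × 10⁶ MeV², so pc = 1273 MeV.
λ = hc/(pc) = 1240 MeV·fm / 1273 MeV = 0.974 fm.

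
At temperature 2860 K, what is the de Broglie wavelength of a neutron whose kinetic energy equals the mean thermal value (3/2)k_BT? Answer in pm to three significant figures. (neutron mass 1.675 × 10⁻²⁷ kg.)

λ = 47.0 pm

KE = (3/2)k_BT = 1.5 × 1.381 × 10⁻²³ × 2860 = 5.924 × 10⁻²⁰ J.
p = √(2mKE) = √(2 × 1.675 × 10⁻²⁷ × 5.924 × 10⁻²⁰) = 1.409 × 10⁻²³ kg·m/s.
λ = h/p = 4.70 × 10⁻¹¹ m = 47.0 pm.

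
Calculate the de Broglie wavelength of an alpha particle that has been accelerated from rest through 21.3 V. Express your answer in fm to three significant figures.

λ = 2200 fm

KE = 2eV = 2 × 1.602 × 10⁻¹⁹ × 21.30 = 6.825 × 10⁻¹⁸ J.
p = √(2mKE) = √(2 × 6.645 × 10⁻²⁷ × 6.825 × 10⁻¹⁸) = 3.012 × 10⁻²² kg·m/s.
λ = h/p = 6.626 × 10⁻³⁴ / 3.012 × 10⁻²² = 2.20 × 10⁻¹² m = 2200 fm.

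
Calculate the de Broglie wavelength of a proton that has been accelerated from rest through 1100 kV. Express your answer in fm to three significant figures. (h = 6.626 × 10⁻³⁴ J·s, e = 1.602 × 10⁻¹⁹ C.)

KE = eV = 1.602 × 10⁻¹⁹ × 1.100 × 10⁶ = 1.762 × 10⁻¹³ J.
p = √(2mKE) = √(2 × 1.673 × 10⁻²⁷ × 1.762 × 10⁻¹³) = 2.428 × 10⁻²⁰ kg·m/s.
λ = h/p = 6.626 × 10⁻³⁴ / 2.428 × 10⁻²⁰ = 2.73 × 10⁻¹⁴ m = 27.3 fm.

λ = 27.3 fm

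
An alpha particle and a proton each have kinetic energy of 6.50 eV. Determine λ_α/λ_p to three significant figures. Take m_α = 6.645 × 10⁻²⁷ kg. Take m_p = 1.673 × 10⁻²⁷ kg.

λ_α/λ_p = 0.502

At fixed KE, p = √(2mKE) so λ = h/p ∝ 1/√m.
λ_α/λ_p = √(m_p/m_α) = √(1.673 × 10⁻²⁷/6.645 × 10⁻²⁷) = √(0.2518) = 0.502.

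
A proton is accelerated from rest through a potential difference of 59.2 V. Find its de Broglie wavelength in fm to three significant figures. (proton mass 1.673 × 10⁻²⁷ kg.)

KE = eV = 1.602 × 10⁻¹⁹ × 59.20 = 9.484 × 10⁻¹⁸ J.
p = √(2mKE) = √(2 × 1.673 × 10⁻²⁷ × 9.484 × 10⁻¹⁸) = 1.781 × 10⁻²² kg·m/s.
λ = h/p = 6.626 × 10⁻³⁴ / 1.781 × 10⁻²² = 3.72 × 10⁻¹² m = 3720 fm.

λ = 3720 fm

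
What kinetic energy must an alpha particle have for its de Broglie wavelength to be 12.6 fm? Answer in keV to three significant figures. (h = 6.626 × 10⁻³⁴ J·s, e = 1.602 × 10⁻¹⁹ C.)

p = h/λ = 6.626 × 10⁻³⁴ / 1.260 × 10⁻¹⁴ = 5.259 × 10⁻²⁰ kg·m/s.
KE = p²/(2m) = (5.259 × 10⁻²⁰)² / (2 × 6.645 × 10⁻²⁷) = 2.081 × 10⁻¹³ J = 1300 keV.

KE = 1300 keV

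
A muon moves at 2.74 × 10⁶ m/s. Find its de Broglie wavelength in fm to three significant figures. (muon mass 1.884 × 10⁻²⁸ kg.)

λ = 1280 fm

p = mv = 1.884 × 10⁻²⁸ × 2.74 × 10⁶ = 5.162 × 10⁻²² kg·m/s.
λ = h/p = 6.626 × 10⁻³⁴ / 5.162 × 10⁻²² = 1.28 × 10⁻¹² m = 1280 fm.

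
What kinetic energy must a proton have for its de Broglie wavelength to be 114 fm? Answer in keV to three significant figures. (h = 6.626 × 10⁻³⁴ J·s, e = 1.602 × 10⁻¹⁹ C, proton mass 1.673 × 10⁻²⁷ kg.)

KE = 63.0 keV

p = h/λ = 6.626 × 10⁻³⁴ / 1.140 × 10⁻¹³ = 5.812 × 10⁻²¹ kg·m/s.
KE = p²/(2m) = (5.812 × 10⁻²¹)² / (2 × 1.673 × 10⁻²⁷) = 1.010 × 10⁻¹⁴ J = 63.0 keV.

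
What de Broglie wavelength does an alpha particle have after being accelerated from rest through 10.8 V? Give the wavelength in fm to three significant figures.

λ = 3090 fm

KE = 2eV = 2 × 1.602 × 10⁻¹⁹ × 10.80 = 3.460 × 10⁻¹⁸ J.
p = √(2mKE) = √(2 × 6.645 × 10⁻²⁷ × 3.460 × 10⁻¹⁸) = 2.144 × 10⁻²² kg·m/s.
λ = h/p = 6.626 × 10⁻³⁴ / 2.144 × 10⁻²² = 3.09 × 10⁻¹² m = 3090 fm.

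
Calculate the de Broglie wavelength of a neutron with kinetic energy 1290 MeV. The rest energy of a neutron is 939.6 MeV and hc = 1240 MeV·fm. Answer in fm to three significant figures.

Total energy E = KE + m₀c² = 1290 + 939.6 = 2229.6 MeV.
(pc)² = E² − (m₀c²)² = (2229.6)² − (939.6)² = 4.088 × 10⁶ MeV², so pc = 2022 MeV.
λ = hc/(pc) = 1240 MeV·fm / 2022 MeV = 0.613 fm.

λ = 0.613 fm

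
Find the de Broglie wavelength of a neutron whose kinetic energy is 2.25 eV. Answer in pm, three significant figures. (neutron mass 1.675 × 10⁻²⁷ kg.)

λ = 19.1 pm

KE = 2.25 eV = 3.605 × 10⁻¹⁹ J.
p = √(2mKE) = √(2 × 1.675 × 10⁻²⁷ × 3.605 × 10⁻¹⁹) = 3.475 × 10⁻²³ kg·m/s.
λ = h/p = 6.626 × 10⁻³⁴ / 3.475 × 10⁻²³ = 1.91 × 10⁻¹¹ m = 19.1 pm.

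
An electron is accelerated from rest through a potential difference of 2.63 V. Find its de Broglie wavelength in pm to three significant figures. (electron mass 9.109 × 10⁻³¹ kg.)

λ = 756 pm

KE = eV = 1.602 × 10⁻¹⁹ × 2.630 = 4.213 × 10⁻¹⁹ J.
p = √(2mKE) = √(2 × 9.109 × 10⁻³¹ × 4.213 × 10⁻¹⁹) = 8.761 × 10⁻²⁵ kg·m/s.
λ = h/p = 6.626 × 10⁻³⁴ / 8.761 × 10⁻²⁵ = 7.56 × 10⁻¹⁰ m = 756 pm.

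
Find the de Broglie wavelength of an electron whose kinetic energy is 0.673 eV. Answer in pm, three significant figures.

λ = 1500 pm

KE = 0.673 eV = 1.078 × 10⁻¹⁹ J.
p = √(2mKE) = √(2 × 9.109 × 10⁻³¹ × 1.078 × 10⁻¹⁹) = 4.432 × 10⁻²⁵ kg·m/s.
λ = h/p = 6.626 × 10⁻³⁴ / 4.432 × 10⁻²⁵ = 1.50 × 10⁻⁹ m = 1500 pm.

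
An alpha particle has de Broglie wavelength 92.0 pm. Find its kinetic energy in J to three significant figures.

p = h/λ = 6.626 × 10⁻³⁴ / 9.200 × 10⁻¹¹ = 7.202 × 10⁻²⁴ kg·m/s.
KE = p²/(2m) = (7.202 × 10⁻²⁴)² / (2 × 6.645 × 10⁻²⁷) = 3.903 × 10⁻²¹ J = 3.90 × 10⁻²¹ J.

KE = 3.90 × 10⁻²¹ J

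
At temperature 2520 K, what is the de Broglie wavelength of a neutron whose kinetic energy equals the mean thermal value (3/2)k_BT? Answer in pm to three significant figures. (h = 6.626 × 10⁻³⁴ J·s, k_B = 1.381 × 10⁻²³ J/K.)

KE = (3/2)k_BT = 1.5 × 1.381 × 10⁻²³ × 2520 = 5.220 × 10⁻²⁰ J.
p = √(2mKE) = √(2 × 1.675 × 10⁻²⁷ × 5.220 × 10⁻²⁰) = 1.322 × 10⁻²³ kg·m/s.
λ = h/p = 5.01 × 10⁻¹¹ m = 50.1 pm.

λ = 50.1 pm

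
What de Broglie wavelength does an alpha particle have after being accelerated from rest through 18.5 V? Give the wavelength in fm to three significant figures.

λ = 2360 fm

KE = 2eV = 2 × 1.602 × 10⁻¹⁹ × 18.50 = 5.927 × 10⁻¹⁸ J.
p = √(2mKE) = √(2 × 6.645 × 10⁻²⁷ × 5.927 × 10⁻¹⁸) = 2.807 × 10⁻²² kg·m/s.
λ = h/p = 6.626 × 10⁻³⁴ / 2.807 × 10⁻²² = 2.36 × 10⁻¹² m = 2360 fm.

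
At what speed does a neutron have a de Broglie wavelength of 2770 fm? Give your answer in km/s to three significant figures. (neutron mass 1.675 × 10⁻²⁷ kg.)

v = 143 km/s

p = h/λ = 6.626 × 10⁻³⁴ / 2.770 × 10⁻¹² = 2.392 × 10⁻²² kg·m/s.
v = p/m = 2.392 × 10⁻²² / 1.675 × 10⁻²⁷ = 1.43 × 10⁵ m/s = 143 km/s.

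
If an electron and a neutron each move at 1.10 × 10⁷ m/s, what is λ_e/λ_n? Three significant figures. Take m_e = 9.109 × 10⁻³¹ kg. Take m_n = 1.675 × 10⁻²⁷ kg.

At fixed v, p = mv so λ = h/(mv) ∝ 1/m.
λ_e/λ_n = m_n/m_e = 1.675 × 10⁻²⁷/9.109 × 10⁻³¹ = 1840.

λ_e/λ_n = 1840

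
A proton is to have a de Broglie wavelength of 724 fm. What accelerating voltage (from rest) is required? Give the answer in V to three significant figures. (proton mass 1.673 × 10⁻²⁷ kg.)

p = h/λ = 6.626 × 10⁻³⁴ / 7.240 × 10⁻¹³ = 9.152 × 10⁻²² kg·m/s.
KE = p²/(2m) = 2.503 × 10⁻¹⁶ J.
V = KE/e = 2.503 × 10⁻¹⁶ / (1.602 × 10⁻¹⁹) = 1560 V.

V = 1560 V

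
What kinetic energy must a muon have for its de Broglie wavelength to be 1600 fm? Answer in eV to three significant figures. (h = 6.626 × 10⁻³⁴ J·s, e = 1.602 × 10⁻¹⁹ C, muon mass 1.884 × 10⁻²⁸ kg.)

p = h/λ = 6.626 × 10⁻³⁴ / 1.600 × 10⁻¹² = 4.141 × 10⁻²² kg·m/s.
KE = p²/(2m) = (4.141 × 10⁻²²)² / (2 × 1.884 × 10⁻²⁸) = 4.551 × 10⁻¹⁶ J = 2840 eV.

KE = 2840 eV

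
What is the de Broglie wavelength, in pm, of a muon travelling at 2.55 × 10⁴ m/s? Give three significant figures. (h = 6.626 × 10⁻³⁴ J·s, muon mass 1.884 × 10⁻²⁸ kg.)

λ = 138 pm

p = mv = 1.884 × 10⁻²⁸ × 2.55 × 10⁴ = 4.804 × 10⁻²⁴ kg·m/s.
λ = h/p = 6.626 × 10⁻³⁴ / 4.804 × 10⁻²⁴ = 1.38 × 10⁻¹⁰ m = 138 pm.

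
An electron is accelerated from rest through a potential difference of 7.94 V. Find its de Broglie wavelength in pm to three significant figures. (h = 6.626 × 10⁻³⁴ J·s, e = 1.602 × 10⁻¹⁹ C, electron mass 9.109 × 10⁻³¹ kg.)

λ = 435 pm

KE = eV = 1.602 × 10⁻¹⁹ × 7.940 = 1.272 × 10⁻¹⁸ J.
p = √(2mKE) = √(2 × 9.109 × 10⁻³¹ × 1.272 × 10⁻¹⁸) = 1.522 × 10⁻²⁴ kg·m/s.
λ = h/p = 6.626 × 10⁻³⁴ / 1.522 × 10⁻²⁴ = 4.35 × 10⁻¹⁰ m = 435 pm.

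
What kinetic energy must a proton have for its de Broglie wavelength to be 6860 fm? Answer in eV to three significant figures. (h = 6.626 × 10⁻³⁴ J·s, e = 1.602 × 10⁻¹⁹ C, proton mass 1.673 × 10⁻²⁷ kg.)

KE = 17.4 eV

p = h/λ = 6.626 × 10⁻³⁴ / 6.860 × 10⁻¹² = 9.659 × 10⁻²³ kg·m/s.
KE = p²/(2m) = (9.659 × 10⁻²³)² / (2 × 1.673 × 10⁻²⁷) = 2.788 × 10⁻¹⁸ J = 17.4 eV.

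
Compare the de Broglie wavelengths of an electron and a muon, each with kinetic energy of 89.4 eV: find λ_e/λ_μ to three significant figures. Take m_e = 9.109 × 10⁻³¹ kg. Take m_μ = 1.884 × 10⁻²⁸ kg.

λ_e/λ_μ = 14.4

At fixed KE, p = √(2mKE) so λ = h/p ∝ 1/√m.
λ_e/λ_μ = √(m_μ/m_e) = √(1.884 × 10⁻²⁸/9.109 × 10⁻³¹) = √(206.8) = 14.4.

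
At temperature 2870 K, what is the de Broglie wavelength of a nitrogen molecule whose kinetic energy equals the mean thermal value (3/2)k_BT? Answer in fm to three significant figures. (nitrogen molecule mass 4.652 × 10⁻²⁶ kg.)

KE = (3/2)k_BT = 1.5 × 1.381 × 10⁻²³ × 2870 = 5.945 × 10⁻²⁰ J.
p = √(2mKE) = √(2 × 4.652 × 10⁻²⁶ × 5.945 × 10⁻²⁰) = 7.437 × 10⁻²³ kg·m/s.
λ = h/p = 8.91 × 10⁻¹² m = 8910 fm.

λ = 8910 fm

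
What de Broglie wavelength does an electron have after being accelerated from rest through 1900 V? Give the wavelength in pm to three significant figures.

KE = eV = 1.602 × 10⁻¹⁹ × 1900 = 3.044 × 10⁻¹⁶ J.
p = √(2mKE) = √(2 × 9.109 × 10⁻³¹ × 3.044 × 10⁻¹⁶) = 2.355 × 10⁻²³ kg·m/s.
λ = h/p = 6.626 × 10⁻³⁴ / 2.355 × 10⁻²³ = 2.81 × 10⁻¹¹ m = 28.1 pm.

λ = 28.1 pm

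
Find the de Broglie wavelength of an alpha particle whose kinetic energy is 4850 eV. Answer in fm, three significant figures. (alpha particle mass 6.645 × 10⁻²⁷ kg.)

λ = 206 fm

KE = 4850 eV = 7.770 × 10⁻¹⁶ J.
p = √(2mKE) = √(2 × 6.645 × 10⁻²⁷ × 7.770 × 10⁻¹⁶) = 3.213 × 10⁻²¹ kg·m/s.
λ = h/p = 6.626 × 10⁻³⁴ / 3.213 × 10⁻²¹ = 2.06 × 10⁻¹³ m = 206 fm.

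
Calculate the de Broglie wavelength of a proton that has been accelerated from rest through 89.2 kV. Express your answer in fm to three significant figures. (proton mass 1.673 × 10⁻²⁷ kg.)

λ = 95.8 fm

KE = eV = 1.602 × 10⁻¹⁹ × 8.920 × 10⁴ = 1.429 × 10⁻¹⁴ J.
p = √(2mKE) = √(2 × 1.673 × 10⁻²⁷ × 1.429 × 10⁻¹⁴) = 6.915 × 10⁻²¹ kg·m/s.
λ = h/p = 6.626 × 10⁻³⁴ / 6.915 × 10⁻²¹ = 9.58 × 10⁻¹⁴ m = 95.8 fm.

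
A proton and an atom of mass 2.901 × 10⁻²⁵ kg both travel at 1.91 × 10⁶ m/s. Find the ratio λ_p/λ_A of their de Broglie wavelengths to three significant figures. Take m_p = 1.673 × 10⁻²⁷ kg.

At fixed v, p = mv so λ = h/(mv) ∝ 1/m.
λ_p/λ_A = m_A/m_p = 2.901 × 10⁻²⁵/1.673 × 10⁻²⁷ = 173.

λ_p/λ_A = 173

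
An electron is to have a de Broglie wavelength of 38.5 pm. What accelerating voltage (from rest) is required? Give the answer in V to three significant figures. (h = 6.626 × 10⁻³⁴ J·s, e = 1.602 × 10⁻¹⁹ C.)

p = h/λ = 6.626 × 10⁻³⁴ / 3.850 × 10⁻¹¹ = 1.721 × 10⁻²³ kg·m/s.
KE = p²/(2m) = 1.626 × 10⁻¹⁶ J.
V = KE/e = 1.626 × 10⁻¹⁶ / (1.602 × 10⁻¹⁹) = 1010 V.

V = 1010 V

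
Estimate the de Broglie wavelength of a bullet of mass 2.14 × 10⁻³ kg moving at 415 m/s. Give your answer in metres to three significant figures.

p = mv = 2.14 × 10⁻³ × 415 = 8.881 × 10⁻¹ kg·m/s.
λ = h/p = 6.626 × 10⁻³⁴ / 8.881 × 10⁻¹ = 7.46 × 10⁻³⁴ m.

λ = 7.46 × 10⁻³⁴ m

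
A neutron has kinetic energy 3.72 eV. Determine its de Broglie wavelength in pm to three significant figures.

KE = 3.72 eV = 5.959 × 10⁻¹⁹ J.
p = √(2mKE) = √(2 × 1.675 × 10⁻²⁷ × 5.959 × 10⁻¹⁹) = 4.468 × 10⁻²³ kg·m/s.
λ = h/p = 6.626 × 10⁻³⁴ / 4.468 × 10⁻²³ = 1.48 × 10⁻¹¹ m = 14.8 pm.

λ = 14.8 pm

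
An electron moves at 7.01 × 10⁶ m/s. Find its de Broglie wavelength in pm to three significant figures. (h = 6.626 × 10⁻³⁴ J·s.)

λ = 104 pm

p = mv = 9.109 × 10⁻³¹ × 7.01 × 10⁶ = 6.385 × 10⁻²⁴ kg·m/s.
λ = h/p = 6.626 × 10⁻³⁴ / 6.385 × 10⁻²⁴ = 1.04 × 10⁻¹⁰ m = 104 pm.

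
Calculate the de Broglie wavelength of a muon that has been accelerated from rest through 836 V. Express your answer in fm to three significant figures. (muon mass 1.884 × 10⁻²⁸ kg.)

λ = 2950 fm

KE = eV = 1.602 × 10⁻¹⁹ × 836.0 = 1.339 × 10⁻¹⁶ J.
p = √(2mKE) = √(2 × 1.884 × 10⁻²⁸ × 1.339 × 10⁻¹⁶) = 2.246 × 10⁻²² kg·m/s.
λ = h/p = 6.626 × 10⁻³⁴ / 2.246 × 10⁻²² = 2.95 × 10⁻¹² m = 2950 fm.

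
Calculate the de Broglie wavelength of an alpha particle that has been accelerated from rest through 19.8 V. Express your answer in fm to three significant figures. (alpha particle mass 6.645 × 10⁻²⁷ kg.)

λ = 2280 fm

KE = 2eV = 2 × 1.602 × 10⁻¹⁹ × 19.80 = 6.344 × 10⁻¹⁸ J.
p = √(2mKE) = √(2 × 6.645 × 10⁻²⁷ × 6.344 × 10⁻¹⁸) = 2.904 × 10⁻²² kg·m/s.
λ = h/p = 6.626 × 10⁻³⁴ / 2.904 × 10⁻²² = 2.28 × 10⁻¹² m = 2280 fm.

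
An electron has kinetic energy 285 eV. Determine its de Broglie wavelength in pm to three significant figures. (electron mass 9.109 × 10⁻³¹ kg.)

KE = 285 eV = 4.566 × 10⁻¹⁷ J.
p = √(2mKE) = √(2 × 9.109 × 10⁻³¹ × 4.566 × 10⁻¹⁷) = 9.120 × 10⁻²⁴ kg·m/s.
λ = h/p = 6.626 × 10⁻³⁴ / 9.120 × 10⁻²⁴ = 7.27 × 10⁻¹¹ m = 72.7 pm.

λ = 72.7 pm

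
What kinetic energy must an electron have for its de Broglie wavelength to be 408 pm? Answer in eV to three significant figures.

p = h/λ = 6.626 × 10⁻³⁴ / 4.080 × 10⁻¹⁰ = 1.624 × 10⁻²⁴ kg·m/s.
KE = p²/(2m) = (1.624 × 10⁻²⁴)² / (2 × 9.109 × 10⁻³¹) = 1.448 × 10⁻¹⁸ J = 9.04 eV.

KE = 9.04 eV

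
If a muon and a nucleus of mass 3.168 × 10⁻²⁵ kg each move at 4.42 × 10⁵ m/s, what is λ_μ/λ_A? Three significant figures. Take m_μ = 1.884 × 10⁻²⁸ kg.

At fixed v, p = mv so λ = h/(mv) ∝ 1/m.
λ_μ/λ_A = m_A/m_μ = 3.168 × 10⁻²⁵/1.884 × 10⁻²⁸ = 1680.

λ_μ/λ_A = 1680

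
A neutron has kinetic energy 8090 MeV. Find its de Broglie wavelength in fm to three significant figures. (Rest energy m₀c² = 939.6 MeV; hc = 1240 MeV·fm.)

λ = 0.138 fm

Total energy E = KE + m₀c² = 8090 + 939.6 = 9029.6 MeV.
(pc)² = E² − (m₀c²)² = (9029.6)² − (939.6)² = 8.065 × 10⁷ MeV², so pc = 8981 MeV.
λ = hc/(pc) = 1240 MeV·fm / 8981 MeV = 0.138 fm.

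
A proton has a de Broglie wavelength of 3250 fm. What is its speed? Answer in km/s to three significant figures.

p = h/λ = 6.626 × 10⁻³⁴ / 3.250 × 10⁻¹² = 2.039 × 10⁻²² kg·m/s.
v = p/m = 2.039 × 10⁻²² / 1.673 × 10⁻²⁷ = 1.22 × 10⁵ m/s = 122 km/s.

v = 122 km/s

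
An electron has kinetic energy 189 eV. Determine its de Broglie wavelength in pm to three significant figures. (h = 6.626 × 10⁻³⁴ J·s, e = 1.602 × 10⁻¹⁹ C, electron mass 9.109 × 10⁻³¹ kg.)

λ = 89.2 pm

KE = 189 eV = 3.028 × 10⁻¹⁷ J.
p = √(2mKE) = √(2 × 9.109 × 10⁻³¹ × 3.028 × 10⁻¹⁷) = 7.427 × 10⁻²⁴ kg·m/s.
λ = h/p = 6.626 × 10⁻³⁴ / 7.427 × 10⁻²⁴ = 8.92 × 10⁻¹¹ m = 89.2 pm.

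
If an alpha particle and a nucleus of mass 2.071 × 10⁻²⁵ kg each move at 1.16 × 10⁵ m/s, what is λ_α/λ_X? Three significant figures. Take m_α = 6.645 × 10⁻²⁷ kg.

λ_α/λ_X = 31.2

At fixed v, p = mv so λ = h/(mv) ∝ 1/m.
λ_α/λ_X = m_X/m_α = 2.071 × 10⁻²⁵/6.645 × 10⁻²⁷ = 31.2.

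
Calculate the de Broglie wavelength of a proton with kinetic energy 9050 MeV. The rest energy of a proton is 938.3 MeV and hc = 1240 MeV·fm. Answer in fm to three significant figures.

Total energy E = KE + m₀c² = 9050 + 938.3 = 9988.3 MeV.
(pc)² = E² − (m₀c²)² = (9988.3)² − (938.3)² = 9.889 × 10⁷ MeV², so pc = 9944 MeV.
λ = hc/(pc) = 1240 MeV·fm / 9944 MeV = 0.125 fm.

λ = 0.125 fm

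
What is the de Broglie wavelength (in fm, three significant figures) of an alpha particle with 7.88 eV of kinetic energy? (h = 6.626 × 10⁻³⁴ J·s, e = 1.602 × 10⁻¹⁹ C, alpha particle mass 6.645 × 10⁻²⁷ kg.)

λ = 5120 fm

KE = 7.88 eV = 1.262 × 10⁻¹⁸ J.
p = √(2mKE) = √(2 × 6.645 × 10⁻²⁷ × 1.262 × 10⁻¹⁸) = 1.295 × 10⁻²² kg·m/s.
λ = h/p = 6.626 × 10⁻³⁴ / 1.295 × 10⁻²² = 5.12 × 10⁻¹² m = 5120 fm.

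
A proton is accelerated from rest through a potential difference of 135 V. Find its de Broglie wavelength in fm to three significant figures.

λ = 2460 fm

KE = eV = 1.602 × 10⁻¹⁹ × 135.0 = 2.163 × 10⁻¹⁷ J.
p = √(2mKE) = √(2 × 1.673 × 10⁻²⁷ × 2.163 × 10⁻¹⁷) = 2.690 × 10⁻²² kg·m/s.
λ = h/p = 6.626 × 10⁻³⁴ / 2.690 × 10⁻²² = 2.46 × 10⁻¹² m = 2460 fm.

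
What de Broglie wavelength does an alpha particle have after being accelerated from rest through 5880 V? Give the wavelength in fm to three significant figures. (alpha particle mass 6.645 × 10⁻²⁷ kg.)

λ = 132 fm

KE = 2eV = 2 × 1.602 × 10⁻¹⁹ × 5880 = 1.884 × 10⁻¹⁵ J.
p = √(2mKE) = √(2 × 6.645 × 10⁻²⁷ × 1.884 × 10⁻¹⁵) = 5.004 × 10⁻²¹ kg·m/s.
λ = h/p = 6.626 × 10⁻³⁴ / 5.004 × 10⁻²¹ = 1.32 × 10⁻¹³ m = 132 fm.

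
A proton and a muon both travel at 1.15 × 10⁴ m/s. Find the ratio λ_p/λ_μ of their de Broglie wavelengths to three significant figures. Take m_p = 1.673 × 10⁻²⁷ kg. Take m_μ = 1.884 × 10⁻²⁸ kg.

At fixed v, p = mv so λ = h/(mv) ∝ 1/m.
λ_p/λ_μ = m_μ/m_p = 1.884 × 10⁻²⁸/1.673 × 10⁻²⁷ = 0.113.

λ_p/λ_μ = 0.113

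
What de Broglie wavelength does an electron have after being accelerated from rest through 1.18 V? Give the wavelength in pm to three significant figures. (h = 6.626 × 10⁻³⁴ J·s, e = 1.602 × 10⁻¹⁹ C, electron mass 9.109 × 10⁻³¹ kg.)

λ = 1130 pm

KE = eV = 1.602 × 10⁻¹⁹ × 1.180 = 1.890 × 10⁻¹⁹ J.
p = √(2mKE) = √(2 × 9.109 × 10⁻³¹ × 1.890 × 10⁻¹⁹) = 5.868 × 10⁻²⁵ kg·m/s.
λ = h/p = 6.626 × 10⁻³⁴ / 5.868 × 10⁻²⁵ = 1.13 × 10⁻⁹ m = 1130 pm.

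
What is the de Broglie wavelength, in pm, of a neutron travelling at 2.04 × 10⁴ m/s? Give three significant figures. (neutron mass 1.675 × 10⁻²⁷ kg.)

λ = 19.4 pm

p = mv = 1.675 × 10⁻²⁷ × 2.04 × 10⁴ = 3.417 × 10⁻²³ kg·m/s.
λ = h/p = 6.626 × 10⁻³⁴ / 3.417 × 10⁻²³ = 1.94 × 10⁻¹¹ m = 19.4 pm.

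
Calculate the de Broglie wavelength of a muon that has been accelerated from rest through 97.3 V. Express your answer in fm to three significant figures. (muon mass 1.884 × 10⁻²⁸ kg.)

KE = eV = 1.602 × 10⁻¹⁹ × 97.30 = 1.559 × 10⁻¹⁷ J.
p = √(2mKE) = √(2 × 1.884 × 10⁻²⁸ × 1.559 × 10⁻¹⁷) = 7.664 × 10⁻²³ kg·m/s.
λ = h/p = 6.626 × 10⁻³⁴ / 7.664 × 10⁻²³ = 8.65 × 10⁻¹² m = 8650 fm.

λ = 8650 fm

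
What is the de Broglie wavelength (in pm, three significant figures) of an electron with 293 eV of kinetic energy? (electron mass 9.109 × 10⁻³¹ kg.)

KE = 293 eV = 4.694 × 10⁻¹⁷ J.
p = √(2mKE) = √(2 × 9.109 × 10⁻³¹ × 4.694 × 10⁻¹⁷) = 9.247 × 10⁻²⁴ kg·m/s.
λ = h/p = 6.626 × 10⁻³⁴ / 9.247 × 10⁻²⁴ = 7.17 × 10⁻¹¹ m = 71.7 pm.

λ = 71.7 pm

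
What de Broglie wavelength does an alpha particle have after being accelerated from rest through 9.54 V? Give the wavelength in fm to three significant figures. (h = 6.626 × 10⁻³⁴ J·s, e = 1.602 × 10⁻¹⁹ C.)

KE = 2eV = 2 × 1.602 × 10⁻¹⁹ × 9.540 = 3.057 × 10⁻¹⁸ J.
p = √(2mKE) = √(2 × 6.645 × 10⁻²⁷ × 3.057 × 10⁻¹⁸) = 2.016 × 10⁻²² kg·m/s.
λ = h/p = 6.626 × 10⁻³⁴ / 2.016 × 10⁻²² = 3.29 × 10⁻¹² m = 3290 fm.

λ = 3290 fm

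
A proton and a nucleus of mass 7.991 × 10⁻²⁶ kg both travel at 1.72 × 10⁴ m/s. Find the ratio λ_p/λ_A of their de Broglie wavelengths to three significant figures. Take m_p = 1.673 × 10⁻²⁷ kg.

λ_p/λ_A = 47.8

At fixed v, p = mv so λ = h/(mv) ∝ 1/m.
λ_p/λ_A = m_A/m_p = 7.991 × 10⁻²⁶/1.673 × 10⁻²⁷ = 47.8.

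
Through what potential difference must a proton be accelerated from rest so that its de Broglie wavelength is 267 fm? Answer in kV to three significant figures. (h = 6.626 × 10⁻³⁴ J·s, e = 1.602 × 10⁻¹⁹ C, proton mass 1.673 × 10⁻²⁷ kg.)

p = h/λ = 6.626 × 10⁻³⁴ / 2.670 × 10⁻¹³ = 2.482 × 10⁻²¹ kg·m/s.
KE = p²/(2m) = 1.841 × 10⁻¹⁵ J.
V = KE/e = 1.841 × 10⁻¹⁵ / (1.602 × 10⁻¹⁹) = 11.5 kV.

V = 11.5 kV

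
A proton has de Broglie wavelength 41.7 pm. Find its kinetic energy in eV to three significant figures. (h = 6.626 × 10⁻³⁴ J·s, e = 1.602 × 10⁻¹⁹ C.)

p = h/λ = 6.626 × 10⁻³⁴ / 4.170 × 10⁻¹¹ = 1.589 × 10⁻²³ kg·m/s.
KE = p²/(2m) = (1.589 × 10⁻²³)² / (2 × 1.673 × 10⁻²⁷) = 7.546 × 10⁻²⁰ J = 0.471 eV.

KE = 0.471 eV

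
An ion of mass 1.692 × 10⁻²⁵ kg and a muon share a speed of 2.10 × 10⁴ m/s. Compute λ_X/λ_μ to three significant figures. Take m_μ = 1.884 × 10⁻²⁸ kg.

λ_X/λ_μ = 1.11 × 10⁻³

At fixed v, p = mv so λ = h/(mv) ∝ 1/m.
λ_X/λ_μ = m_μ/m_X = 1.884 × 10⁻²⁸/1.692 × 10⁻²⁵ = 1.11 × 10⁻³.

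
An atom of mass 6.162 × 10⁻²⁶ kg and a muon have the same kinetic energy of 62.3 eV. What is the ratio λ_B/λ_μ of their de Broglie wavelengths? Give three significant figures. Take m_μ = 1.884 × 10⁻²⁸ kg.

λ_B/λ_μ = 0.0553

At fixed KE, p = √(2mKE) so λ = h/p ∝ 1/√m.
λ_B/λ_μ = √(m_μ/m_B) = √(1.884 × 10⁻²⁸/6.162 × 10⁻²⁶) = √(3.057 × 10⁻³) = 0.0553.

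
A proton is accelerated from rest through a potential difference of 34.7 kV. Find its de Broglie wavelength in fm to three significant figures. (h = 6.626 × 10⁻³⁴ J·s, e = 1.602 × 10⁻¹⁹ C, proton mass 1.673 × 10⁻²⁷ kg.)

λ = 154 fm

KE = eV = 1.602 × 10⁻¹⁹ × 3.470 × 10⁴ = 5.559 × 10⁻¹⁵ J.
p = √(2mKE) = √(2 × 1.673 × 10⁻²⁷ × 5.559 × 10⁻¹⁵) = 4.313 × 10⁻²¹ kg·m/s.
λ = h/p = 6.626 × 10⁻³⁴ / 4.313 × 10⁻²¹ = 1.54 × 10⁻¹³ m = 154 fm.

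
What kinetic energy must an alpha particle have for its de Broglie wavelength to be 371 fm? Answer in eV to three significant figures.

KE = 1500 eV

p = h/λ = 6.626 × 10⁻³⁴ / 3.710 × 10⁻¹³ = 1.786 × 10⁻²¹ kg·m/s.
KE = p²/(2m) = (1.786 × 10⁻²¹)² / (2 × 6.645 × 10⁻²⁷) = 2.400 × 10⁻¹⁶ J = 1500 eV.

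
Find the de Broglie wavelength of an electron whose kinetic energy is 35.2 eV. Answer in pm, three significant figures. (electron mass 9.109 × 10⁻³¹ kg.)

KE = 35.2 eV = 5.639 × 10⁻¹⁸ J.
p = √(2mKE) = √(2 × 9.109 × 10⁻³¹ × 5.639 × 10⁻¹⁸) = 3.205 × 10⁻²⁴ kg·m/s.
λ = h/p = 6.626 × 10⁻³⁴ / 3.205 × 10⁻²⁴ = 2.07 × 10⁻¹⁰ m = 207 pm.

λ = 207 pm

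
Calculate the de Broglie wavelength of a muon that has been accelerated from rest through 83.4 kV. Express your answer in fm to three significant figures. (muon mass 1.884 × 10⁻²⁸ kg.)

λ = 295 fm

KE = eV = 1.602 × 10⁻¹⁹ × 8.340 × 10⁴ = 1.336 × 10⁻¹⁴ J.
p = √(2mKE) = √(2 × 1.884 × 10⁻²⁸ × 1.336 × 10⁻¹⁴) = 2.244 × 10⁻²¹ kg·m/s.
λ = h/p = 6.626 × 10⁻³⁴ / 2.244 × 10⁻²¹ = 2.95 × 10⁻¹³ m = 295 fm.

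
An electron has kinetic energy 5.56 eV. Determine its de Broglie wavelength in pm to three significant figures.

λ = 520 pm

KE = 5.56 eV = 8.907 × 10⁻¹⁹ J.
p = √(2mKE) = √(2 × 9.109 × 10⁻³¹ × 8.907 × 10⁻¹⁹) = 1.274 × 10⁻²⁴ kg·m/s.
λ = h/p = 6.626 × 10⁻³⁴ / 1.274 × 10⁻²⁴ = 5.20 × 10⁻¹⁰ m = 520 pm.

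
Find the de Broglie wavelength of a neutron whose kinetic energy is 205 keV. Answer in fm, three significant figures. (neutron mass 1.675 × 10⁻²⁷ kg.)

λ = 63.2 fm

KE = 205 keV = 3.284 × 10⁻¹⁴ J.
p = √(2mKE) = √(2 × 1.675 × 10⁻²⁷ × 3.284 × 10⁻¹⁴) = 1.049 × 10⁻²⁰ kg·m/s.
λ = h/p = 6.626 × 10⁻³⁴ / 1.049 × 10⁻²⁰ = 6.32 × 10⁻¹⁴ m = 63.2 fm.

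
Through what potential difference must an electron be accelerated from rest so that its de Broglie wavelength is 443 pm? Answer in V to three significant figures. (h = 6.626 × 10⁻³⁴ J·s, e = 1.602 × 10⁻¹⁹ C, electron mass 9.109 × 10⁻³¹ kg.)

V = 7.67 V

p = h/λ = 6.626 × 10⁻³⁴ / 4.430 × 10⁻¹⁰ = 1.496 × 10⁻²⁴ kg·m/s.
KE = p²/(2m) = 1.228 × 10⁻¹⁸ J.
V = KE/e = 1.228 × 10⁻¹⁸ / (1.602 × 10⁻¹⁹) = 7.67 V.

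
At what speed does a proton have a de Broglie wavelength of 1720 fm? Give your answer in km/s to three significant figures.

v = 230 km/s

p = h/λ = 6.626 × 10⁻³⁴ / 1.720 × 10⁻¹² = 3.852 × 10⁻²² kg·m/s.
v = p/m = 3.852 × 10⁻²² / 1.673 × 10⁻²⁷ = 2.30 × 10⁵ m/s = 230 km/s.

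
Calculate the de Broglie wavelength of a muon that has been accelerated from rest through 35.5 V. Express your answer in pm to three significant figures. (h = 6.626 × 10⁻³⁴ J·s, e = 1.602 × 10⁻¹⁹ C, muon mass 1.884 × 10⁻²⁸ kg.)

KE = eV = 1.602 × 10⁻¹⁹ × 35.50 = 5.687 × 10⁻¹⁸ J.
p = √(2mKE) = √(2 × 1.884 × 10⁻²⁸ × 5.687 × 10⁻¹⁸) = 4.629 × 10⁻²³ kg·m/s.
λ = h/p = 6.626 × 10⁻³⁴ / 4.629 × 10⁻²³ = 1.43 × 10⁻¹¹ m = 14.3 pm.

λ = 14.3 pm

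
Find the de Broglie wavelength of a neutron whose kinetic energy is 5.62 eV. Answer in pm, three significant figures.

KE = 5.62 eV = 9.003 × 10⁻¹⁹ J.
p = √(2mKE) = √(2 × 1.675 × 10⁻²⁷ × 9.003 × 10⁻¹⁹) = 5.492 × 10⁻²³ kg·m/s.
λ = h/p = 6.626 × 10⁻³⁴ / 5.492 × 10⁻²³ = 1.21 × 10⁻¹¹ m = 12.1 pm.

λ = 12.1 pm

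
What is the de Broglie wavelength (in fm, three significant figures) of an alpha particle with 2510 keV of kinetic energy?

λ = 9.06 fm

KE = 2510 keV = 4.021 × 10⁻¹³ J.
p = √(2mKE) = √(2 × 6.645 × 10⁻²⁷ × 4.021 × 10⁻¹³) = 7.310 × 10⁻²⁰ kg·m/s.
λ = h/p = 6.626 × 10⁻³⁴ / 7.310 × 10⁻²⁰ = 9.06 × 10⁻¹⁵ m = 9.06 fm.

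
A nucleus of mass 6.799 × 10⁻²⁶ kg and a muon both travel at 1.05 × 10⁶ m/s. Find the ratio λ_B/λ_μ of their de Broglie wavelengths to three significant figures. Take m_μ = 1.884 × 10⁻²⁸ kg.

λ_B/λ_μ = 2.77 × 10⁻³

At fixed v, p = mv so λ = h/(mv) ∝ 1/m.
λ_B/λ_μ = m_μ/m_B = 1.884 × 10⁻²⁸/6.799 × 10⁻²⁶ = 2.77 × 10⁻³.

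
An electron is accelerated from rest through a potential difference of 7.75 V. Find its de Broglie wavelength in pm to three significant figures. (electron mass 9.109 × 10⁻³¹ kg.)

λ = 441 pm

KE = eV = 1.602 × 10⁻¹⁹ × 7.750 = 1.242 × 10⁻¹⁸ J.
p = √(2mKE) = √(2 × 9.109 × 10⁻³¹ × 1.242 × 10⁻¹⁸) = 1.504 × 10⁻²⁴ kg·m/s.
λ = h/p = 6.626 × 10⁻³⁴ / 1.504 × 10⁻²⁴ = 4.41 × 10⁻¹⁰ m = 441 pm.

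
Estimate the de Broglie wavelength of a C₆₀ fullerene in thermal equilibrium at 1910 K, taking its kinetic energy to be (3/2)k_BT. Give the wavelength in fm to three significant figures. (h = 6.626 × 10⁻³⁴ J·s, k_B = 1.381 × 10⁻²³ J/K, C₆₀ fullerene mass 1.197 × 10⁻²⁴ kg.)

λ = 2150 fm

KE = (3/2)k_BT = 1.5 × 1.381 × 10⁻²³ × 1910 = 3.957 × 10⁻²⁰ J.
p = √(2mKE) = √(2 × 1.197 × 10⁻²⁴ × 3.957 × 10⁻²⁰) = 3.078 × 10⁻²² kg·m/s.
λ = h/p = 2.15 × 10⁻¹² m = 2150 fm.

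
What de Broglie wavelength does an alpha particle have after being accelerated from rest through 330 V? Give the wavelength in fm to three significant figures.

λ = 559 fm

KE = 2eV = 2 × 1.602 × 10⁻¹⁹ × 330.0 = 1.057 × 10⁻¹⁶ J.
p = √(2mKE) = √(2 × 6.645 × 10⁻²⁷ × 1.057 × 10⁻¹⁶) = 1.185 × 10⁻²¹ kg·m/s.
λ = h/p = 6.626 × 10⁻³⁴ / 1.185 × 10⁻²¹ = 5.59 × 10⁻¹³ m = 559 fm.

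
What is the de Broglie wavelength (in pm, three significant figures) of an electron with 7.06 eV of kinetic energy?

λ = 462 pm

KE = 7.06 eV = 1.131 × 10⁻¹⁸ J.
p = √(2mKE) = √(2 × 9.109 × 10⁻³¹ × 1.131 × 10⁻¹⁸) = 1.435 × 10⁻²⁴ kg·m/s.
λ = h/p = 6.626 × 10⁻³⁴ / 1.435 × 10⁻²⁴ = 4.62 × 10⁻¹⁰ m = 462 pm.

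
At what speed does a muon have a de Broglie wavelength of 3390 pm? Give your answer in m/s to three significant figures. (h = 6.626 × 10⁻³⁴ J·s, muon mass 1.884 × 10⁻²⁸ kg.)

p = h/λ = 6.626 × 10⁻³⁴ / 3.390 × 10⁻⁹ = 1.955 × 10⁻²⁵ kg·m/s.
v = p/m = 1.955 × 10⁻²⁵ / 1.884 × 10⁻²⁸ = 1.04 × 10³ m/s = 1040 m/s.

v = 1040 m/s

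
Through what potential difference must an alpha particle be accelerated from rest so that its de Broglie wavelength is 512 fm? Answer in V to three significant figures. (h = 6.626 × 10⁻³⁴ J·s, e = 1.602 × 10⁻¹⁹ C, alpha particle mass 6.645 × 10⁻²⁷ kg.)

V = 393 V

p = h/λ = 6.626 × 10⁻³⁴ / 5.120 × 10⁻¹³ = 1.294 × 10⁻²¹ kg·m/s.
KE = p²/(2m) = 1.260 × 10⁻¹⁶ J.
V = KE/2e = 1.260 × 10⁻¹⁶ / (2 × 1.602 × 10⁻¹⁹) = 393 V.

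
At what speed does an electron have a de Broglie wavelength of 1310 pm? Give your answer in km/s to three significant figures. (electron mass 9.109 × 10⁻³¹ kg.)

p = h/λ = 6.626 × 10⁻³⁴ / 1.310 × 10⁻⁹ = 5.058 × 10⁻²⁵ kg·m/s.
v = p/m = 5.058 × 10⁻²⁵ / 9.109 × 10⁻³¹ = 5.55 × 10⁵ m/s = 555 km/s.

v = 555 km/s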